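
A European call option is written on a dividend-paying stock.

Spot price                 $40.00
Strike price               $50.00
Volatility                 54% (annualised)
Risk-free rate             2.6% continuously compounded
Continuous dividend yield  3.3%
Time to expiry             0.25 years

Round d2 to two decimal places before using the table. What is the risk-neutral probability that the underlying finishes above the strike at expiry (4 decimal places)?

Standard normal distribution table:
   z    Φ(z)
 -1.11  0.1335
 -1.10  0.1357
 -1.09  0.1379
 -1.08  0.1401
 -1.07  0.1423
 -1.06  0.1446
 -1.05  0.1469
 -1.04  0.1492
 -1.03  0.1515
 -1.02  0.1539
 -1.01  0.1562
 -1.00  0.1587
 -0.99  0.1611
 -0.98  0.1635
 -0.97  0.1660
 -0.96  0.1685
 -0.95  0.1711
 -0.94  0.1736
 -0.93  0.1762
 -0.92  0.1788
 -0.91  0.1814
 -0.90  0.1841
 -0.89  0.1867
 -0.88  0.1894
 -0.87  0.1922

0.1660

T = 0.25;  σ√T = 0.2700
d₁ = [ln(40/50) + (0.026 − 0.033 + 0.54²/2)·0.25] / 0.2700 = [-0.2231 + 0.0347] / 0.2700 = -0.6979 which rounds to -0.70
d₂ = d₁ − σ√T = -0.6979 − 0.2700 = -0.9679 which rounds to -0.97
Pr(exercise) under Q = N(d₂) = 0.1660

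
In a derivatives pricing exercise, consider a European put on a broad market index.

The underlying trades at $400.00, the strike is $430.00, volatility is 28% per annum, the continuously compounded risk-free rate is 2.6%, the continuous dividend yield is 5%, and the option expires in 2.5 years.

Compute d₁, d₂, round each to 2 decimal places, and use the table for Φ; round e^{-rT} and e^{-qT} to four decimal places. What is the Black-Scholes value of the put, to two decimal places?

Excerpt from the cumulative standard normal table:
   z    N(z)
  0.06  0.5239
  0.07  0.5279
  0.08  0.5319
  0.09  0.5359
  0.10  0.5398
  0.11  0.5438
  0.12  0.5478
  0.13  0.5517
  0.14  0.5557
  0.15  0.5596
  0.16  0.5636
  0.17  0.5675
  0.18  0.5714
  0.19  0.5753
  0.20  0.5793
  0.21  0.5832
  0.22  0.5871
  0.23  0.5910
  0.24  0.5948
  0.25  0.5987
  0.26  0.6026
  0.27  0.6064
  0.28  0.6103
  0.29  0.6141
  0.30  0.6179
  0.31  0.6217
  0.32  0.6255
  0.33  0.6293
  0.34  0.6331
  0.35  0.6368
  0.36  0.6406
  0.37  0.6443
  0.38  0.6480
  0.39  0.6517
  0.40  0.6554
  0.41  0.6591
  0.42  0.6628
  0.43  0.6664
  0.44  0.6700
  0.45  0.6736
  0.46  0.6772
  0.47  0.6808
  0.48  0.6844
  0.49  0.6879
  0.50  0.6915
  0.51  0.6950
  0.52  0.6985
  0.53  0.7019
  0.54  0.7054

T = 2.5;  σ√T = 0.4427
d₁ = [ln(400/430) + (0.026 − 0.05 + 0.28²/2)·2.5] / 0.4427 = [-0.0723 + 0.0380] / 0.4427 = -0.0775 ⇒ -0.08
d₂ = d₁ − σ√T = -0.0775 − 0.4427 = -0.5202 ⇒ -0.52
exp(−qT) = exp(−0.05·2.5) = 0.8825;  exp(−rT) = exp(−0.026·2.5) = 0.9371
N(−d₂) = N(0.52) = 0.6985;  N(−d₁) = N(0.08) = 0.5319
P = 430·0.9371·0.6985 − 400·0.8825·0.5319 = 281.4627 − 187.7607 = 93.7020

$93.70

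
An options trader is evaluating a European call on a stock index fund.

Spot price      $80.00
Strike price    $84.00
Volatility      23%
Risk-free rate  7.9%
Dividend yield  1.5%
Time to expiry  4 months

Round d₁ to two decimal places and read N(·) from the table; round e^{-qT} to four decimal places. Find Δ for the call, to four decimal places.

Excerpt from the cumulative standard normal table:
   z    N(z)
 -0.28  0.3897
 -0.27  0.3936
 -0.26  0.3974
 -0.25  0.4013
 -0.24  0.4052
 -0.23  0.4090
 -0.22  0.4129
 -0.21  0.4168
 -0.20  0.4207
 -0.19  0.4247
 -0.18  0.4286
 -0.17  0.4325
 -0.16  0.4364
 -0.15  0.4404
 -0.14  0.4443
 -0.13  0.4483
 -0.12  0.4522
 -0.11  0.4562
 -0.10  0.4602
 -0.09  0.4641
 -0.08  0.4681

σ√T = 0.23·√0.3333 = 0.1328
d₁ = [ln(80/84) + (0.079 − 0.015 + 0.23²/2)·0.3333] / 0.1328 = [-0.0488 + 0.0301] / 0.1328 = -0.1404 ≈ -0.14
N(d₁) = N(-0.14) = 0.4443
Δ_call = exp(−qT)·N(d₁) = 0.9950·0.4443 = 0.4421

0.4421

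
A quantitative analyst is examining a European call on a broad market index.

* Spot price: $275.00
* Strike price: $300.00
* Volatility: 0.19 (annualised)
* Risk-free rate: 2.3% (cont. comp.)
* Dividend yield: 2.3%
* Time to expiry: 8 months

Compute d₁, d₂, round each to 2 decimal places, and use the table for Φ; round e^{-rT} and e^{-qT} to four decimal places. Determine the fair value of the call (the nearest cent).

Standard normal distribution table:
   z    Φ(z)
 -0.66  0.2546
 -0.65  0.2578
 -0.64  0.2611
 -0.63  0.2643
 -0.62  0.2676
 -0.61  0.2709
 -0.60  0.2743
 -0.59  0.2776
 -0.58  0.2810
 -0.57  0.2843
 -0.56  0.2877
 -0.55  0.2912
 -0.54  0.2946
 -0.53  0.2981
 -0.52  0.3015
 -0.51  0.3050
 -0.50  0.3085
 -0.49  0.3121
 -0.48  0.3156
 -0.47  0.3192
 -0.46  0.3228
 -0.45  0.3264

σ√T = 0.19·√0.6667 = 0.1551
d₁ = [ln(275/300) + (0.023 − 0.023 + 0.19²/2)·0.6667] / 0.1551 = [-0.0870 + 0.0120] / 0.1551 = -0.4833 ≈ -0.48
d₂ = d₁ − σ√T = -0.4833 − 0.1551 = -0.6384 ≈ -0.64
e^(−qT) = e^(−0.023·0.6667) = 0.9848;  e^(−rT) = e^(−0.023·0.6667) = 0.9848
N(d₁) = N(-0.48) = 0.3156;  N(d₂) = N(-0.64) = 0.2611
C = 275·0.9848·0.3156 − 300·0.9848·0.2611 = 85.4708 − 77.1394 = 8.3314

$8.33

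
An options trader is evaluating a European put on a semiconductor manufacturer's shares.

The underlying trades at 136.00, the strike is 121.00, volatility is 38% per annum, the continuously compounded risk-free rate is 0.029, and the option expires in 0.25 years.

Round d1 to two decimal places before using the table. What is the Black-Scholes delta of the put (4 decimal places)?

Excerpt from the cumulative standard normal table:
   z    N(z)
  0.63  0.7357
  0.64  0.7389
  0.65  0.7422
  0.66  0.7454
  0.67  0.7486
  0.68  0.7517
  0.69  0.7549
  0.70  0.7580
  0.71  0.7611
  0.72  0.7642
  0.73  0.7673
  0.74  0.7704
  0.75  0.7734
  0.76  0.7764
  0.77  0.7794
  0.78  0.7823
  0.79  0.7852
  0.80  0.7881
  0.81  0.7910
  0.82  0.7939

-0.2266

T = 0.25;  σ√T = 0.1900
ln(S/K) + (r + σ²/2)T = ln(136/121) + (0.029 + 0.38²/2)·0.25 = 0.1169 + 0.0253 = 0.1422
d₁ = 0.1422 / 0.1900 = 0.7482 → 0.75
N(d₁) = N(0.75) = 0.7734
Δ_put = N(d₁) − 1 = 0.7734 − 1 = -0.2266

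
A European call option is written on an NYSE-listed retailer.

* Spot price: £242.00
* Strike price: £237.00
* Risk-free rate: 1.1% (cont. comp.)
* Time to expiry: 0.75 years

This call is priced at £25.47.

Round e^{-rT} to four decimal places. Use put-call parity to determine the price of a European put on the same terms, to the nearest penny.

£18.53

exp(−rT) = exp(−0.011·0.75) = 0.9918
Put-call parity: C − P = S − K·e^(−rT) = 242 − 237·0.9918 = 242 − 235.0566 = 6.9434
P = C − (C − P) = 25.47 − (6.9434) = 18.5266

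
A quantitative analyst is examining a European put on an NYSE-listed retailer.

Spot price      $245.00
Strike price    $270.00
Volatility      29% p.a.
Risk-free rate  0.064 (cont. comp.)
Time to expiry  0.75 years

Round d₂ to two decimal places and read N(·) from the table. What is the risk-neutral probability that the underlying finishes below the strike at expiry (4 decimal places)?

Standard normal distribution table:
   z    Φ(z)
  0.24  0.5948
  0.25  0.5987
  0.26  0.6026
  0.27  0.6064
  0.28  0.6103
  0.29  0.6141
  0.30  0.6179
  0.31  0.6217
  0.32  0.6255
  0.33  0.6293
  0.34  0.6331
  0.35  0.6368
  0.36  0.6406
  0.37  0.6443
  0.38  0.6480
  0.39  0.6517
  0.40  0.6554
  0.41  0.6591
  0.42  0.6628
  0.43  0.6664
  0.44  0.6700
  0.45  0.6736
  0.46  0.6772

0.6255

σ√T = 0.29·√0.75 = 0.2511
d₁ = [ln(245/270) + (0.064 + ½·0.29²)·0.75] / (σ√T) = (-0.0972 + 0.0795) / 0.2511 = -0.0702 ≈ -0.07
d₂ = -0.0702 − 0.2511 = -0.3213 ≈ -0.32
Risk-neutral Pr[S_T < K] = N(−d₂) = N(0.32) = 0.6255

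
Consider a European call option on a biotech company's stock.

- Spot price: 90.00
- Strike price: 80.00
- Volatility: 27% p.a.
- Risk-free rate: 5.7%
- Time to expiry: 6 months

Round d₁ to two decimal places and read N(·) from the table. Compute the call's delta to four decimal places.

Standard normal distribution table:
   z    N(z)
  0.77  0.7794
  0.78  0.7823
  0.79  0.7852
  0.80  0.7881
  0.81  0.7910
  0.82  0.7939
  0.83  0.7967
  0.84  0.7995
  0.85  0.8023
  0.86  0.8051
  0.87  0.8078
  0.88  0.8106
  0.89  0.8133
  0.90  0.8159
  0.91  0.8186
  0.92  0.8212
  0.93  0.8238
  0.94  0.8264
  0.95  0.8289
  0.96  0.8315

σ√T = 0.27·√0.5 = 0.1909
d₁ = [ln(90/80) + (0.057 + ½·0.27²)·0.5] / (σ√T) = (0.1178 + 0.0467) / 0.1909 = 0.8617 → 0.86
N(d₁) = N(0.86) = 0.8051
Δ_call = N(d₁) = 0.8051

0.8051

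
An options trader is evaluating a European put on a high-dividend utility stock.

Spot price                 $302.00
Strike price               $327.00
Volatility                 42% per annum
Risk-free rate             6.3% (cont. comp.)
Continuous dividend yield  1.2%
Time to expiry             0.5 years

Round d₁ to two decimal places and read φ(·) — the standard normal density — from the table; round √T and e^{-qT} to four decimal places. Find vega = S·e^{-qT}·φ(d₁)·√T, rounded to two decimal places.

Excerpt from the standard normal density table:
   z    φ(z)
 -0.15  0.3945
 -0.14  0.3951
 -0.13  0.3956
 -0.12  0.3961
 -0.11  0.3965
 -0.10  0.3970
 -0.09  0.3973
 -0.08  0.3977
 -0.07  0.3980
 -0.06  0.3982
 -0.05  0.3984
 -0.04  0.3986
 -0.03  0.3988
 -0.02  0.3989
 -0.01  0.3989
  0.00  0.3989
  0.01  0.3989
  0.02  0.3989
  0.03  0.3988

84.65

T = 0.5;  σ√T = 0.2970
ln(S/K) + (r − q + σ²/2)T = ln(302/327) + (0.063 − 0.012 + 0.42²/2)·0.5 = -0.0795 + 0.0696 = -0.0099
d₁ = -0.0099 / 0.2970 = -0.0334 ≈ -0.03
√T = √0.5 = 0.7071
φ(d₁) = φ(-0.03) = 0.3988
e^(−qT) = e^(−0.012·0.5) = 0.9940
vega = S·e^(−qT)·φ(d₁)·√T = 302·0.9940·0.3988·0.7071 = 84.6505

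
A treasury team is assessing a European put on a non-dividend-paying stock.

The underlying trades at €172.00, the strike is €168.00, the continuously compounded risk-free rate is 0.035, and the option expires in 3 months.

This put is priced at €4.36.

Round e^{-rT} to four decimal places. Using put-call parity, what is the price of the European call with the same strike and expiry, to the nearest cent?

e^(−rT) = e^(−0.035·0.25) = 0.9913
Put-call parity: C − P = S − K·e^(−rT) = 172 − 168·0.9913 = 172 − 166.5384 = 5.4616
C = P + (C − P) = 4.36 + (5.4616) = 9.8216

€9.82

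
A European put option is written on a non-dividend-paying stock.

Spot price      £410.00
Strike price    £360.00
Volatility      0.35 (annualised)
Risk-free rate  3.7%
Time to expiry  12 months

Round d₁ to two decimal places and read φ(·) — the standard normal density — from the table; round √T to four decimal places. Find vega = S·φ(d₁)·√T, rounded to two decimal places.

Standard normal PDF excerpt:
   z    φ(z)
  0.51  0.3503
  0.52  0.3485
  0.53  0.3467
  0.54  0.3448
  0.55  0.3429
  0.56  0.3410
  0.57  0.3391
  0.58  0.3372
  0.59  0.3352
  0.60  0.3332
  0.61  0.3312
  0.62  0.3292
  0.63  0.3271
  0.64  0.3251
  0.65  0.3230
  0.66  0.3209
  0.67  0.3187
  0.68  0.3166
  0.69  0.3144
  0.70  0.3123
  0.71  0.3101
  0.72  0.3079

132.43

σ√T = 0.35·√1 = 0.3500
ln(S/K) + (r + σ²/2)T = ln(410/360) + (0.037 + 0.35²/2)·1 = 0.1301 + 0.0982 = 0.2283
d₁ = 0.2283 / 0.3500 = 0.6523 ≈ 0.65
√T = √1 = 1.0000
φ(d₁) = φ(0.65) = 0.3230
vega = S·φ(d₁)·√T = 410·0.3230·1.0000 = 132.4300
(The call has the same vega.)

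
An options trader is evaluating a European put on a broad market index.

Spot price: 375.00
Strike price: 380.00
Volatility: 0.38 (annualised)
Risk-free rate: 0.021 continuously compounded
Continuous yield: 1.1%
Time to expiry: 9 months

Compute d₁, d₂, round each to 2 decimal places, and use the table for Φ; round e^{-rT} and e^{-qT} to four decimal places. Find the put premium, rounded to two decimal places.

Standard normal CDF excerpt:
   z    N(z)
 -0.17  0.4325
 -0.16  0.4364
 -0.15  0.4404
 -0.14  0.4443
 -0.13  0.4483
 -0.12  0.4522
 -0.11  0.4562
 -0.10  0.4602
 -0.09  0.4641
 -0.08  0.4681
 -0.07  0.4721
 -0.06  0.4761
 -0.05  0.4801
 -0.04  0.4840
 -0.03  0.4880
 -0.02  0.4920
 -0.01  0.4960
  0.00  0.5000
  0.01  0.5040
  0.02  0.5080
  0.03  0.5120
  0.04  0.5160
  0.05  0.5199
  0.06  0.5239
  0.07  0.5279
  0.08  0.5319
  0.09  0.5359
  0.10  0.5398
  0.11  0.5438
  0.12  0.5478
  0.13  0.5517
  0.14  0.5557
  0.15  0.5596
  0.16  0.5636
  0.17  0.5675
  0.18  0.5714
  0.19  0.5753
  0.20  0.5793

49.95

σ√T = 0.38 × 0.8660 = 0.3291
d₁ = [ln(375/380) + (0.021 − 0.011 + ½·0.38²)·0.75] / (σ√T) = (-0.0132 + 0.0616) / 0.3291 = 0.1471 → 0.15
d₂ = 0.1471 − 0.3291 = -0.1820 → -0.18
exp(−qT) = exp(−0.011·0.75) = 0.9918;  exp(−rT) = exp(−0.021·0.75) = 0.9844
N(−d₂) = N(0.18) = 0.5714;  N(−d₁) = N(-0.15) = 0.4404
P = 380·0.9844·0.5714 − 375·0.9918·0.4404 = 213.7447 − 163.7958 = 49.9490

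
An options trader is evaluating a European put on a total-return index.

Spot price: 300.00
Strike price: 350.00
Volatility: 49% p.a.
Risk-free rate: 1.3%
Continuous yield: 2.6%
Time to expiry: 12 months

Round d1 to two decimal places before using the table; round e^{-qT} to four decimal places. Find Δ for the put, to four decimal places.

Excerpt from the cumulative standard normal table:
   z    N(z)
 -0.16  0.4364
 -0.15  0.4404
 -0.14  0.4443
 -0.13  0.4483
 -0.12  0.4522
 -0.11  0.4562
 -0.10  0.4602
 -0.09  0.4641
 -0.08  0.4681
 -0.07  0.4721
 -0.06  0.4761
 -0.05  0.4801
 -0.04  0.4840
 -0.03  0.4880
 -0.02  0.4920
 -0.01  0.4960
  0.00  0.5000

-0.5259

σ√T = 0.49·√1 = 0.4900
d₁ = [ln(300/350) + (0.013 − 0.026 + 0.49²/2)·1] / 0.4900 = [-0.1542 + 0.1070] / 0.4900 = -0.0961 → -0.10
N(d₁) = N(-0.10) = 0.4602
Δ_put = e^(−qT)·(N(d₁) − 1) = 0.9743·(0.4602 − 1) = -0.5259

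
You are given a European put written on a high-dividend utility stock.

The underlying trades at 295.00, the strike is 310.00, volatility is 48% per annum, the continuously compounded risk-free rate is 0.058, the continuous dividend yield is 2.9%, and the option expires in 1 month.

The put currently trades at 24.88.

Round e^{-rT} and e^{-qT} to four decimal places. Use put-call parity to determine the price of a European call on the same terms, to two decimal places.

10.66

e^(−qT) = e^(−0.029·0.08333) = 0.9976;  e^(−rT) = e^(−0.058·0.08333) = 0.9952
Put-call parity: C − P = S·e^(−qT) − K·e^(−rT) = 295·0.9976 − 310·0.9952 = 294.2920 − 308.5120 = -14.2200
C = P + (C − P) = 24.88 + (-14.2200) = 10.6600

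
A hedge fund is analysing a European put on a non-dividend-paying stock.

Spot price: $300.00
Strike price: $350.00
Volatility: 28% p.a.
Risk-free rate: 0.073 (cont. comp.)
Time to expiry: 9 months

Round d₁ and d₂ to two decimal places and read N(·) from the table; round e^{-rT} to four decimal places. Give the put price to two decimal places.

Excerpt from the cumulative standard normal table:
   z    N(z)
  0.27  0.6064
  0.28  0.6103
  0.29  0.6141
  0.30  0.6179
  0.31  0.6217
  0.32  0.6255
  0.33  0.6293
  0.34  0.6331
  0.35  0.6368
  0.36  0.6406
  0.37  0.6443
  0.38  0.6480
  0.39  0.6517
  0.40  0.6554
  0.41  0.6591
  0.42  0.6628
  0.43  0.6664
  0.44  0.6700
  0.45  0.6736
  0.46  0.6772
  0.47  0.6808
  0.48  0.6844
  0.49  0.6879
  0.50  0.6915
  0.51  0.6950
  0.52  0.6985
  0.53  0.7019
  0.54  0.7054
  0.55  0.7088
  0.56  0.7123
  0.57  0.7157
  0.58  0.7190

σ√T = 0.28·√0.75 = 0.2425
d₁ = [ln(300/350) + (0.073 + ½·0.28²)·0.75] / (σ√T) = (-0.1542 + 0.0842) / 0.2425 = -0.2887 ≈ -0.29
d₂ = -0.2887 − 0.2425 = -0.5312 ≈ -0.53
exp(−rT) = exp(−0.073·0.75) = 0.9467
N(−d₂) = N(0.53) = 0.7019;  N(−d₁) = N(0.29) = 0.6141
P = 350·0.9467·0.7019 − 300·0.6141 = 232.5711 − 184.2300 = 48.3411

$48.34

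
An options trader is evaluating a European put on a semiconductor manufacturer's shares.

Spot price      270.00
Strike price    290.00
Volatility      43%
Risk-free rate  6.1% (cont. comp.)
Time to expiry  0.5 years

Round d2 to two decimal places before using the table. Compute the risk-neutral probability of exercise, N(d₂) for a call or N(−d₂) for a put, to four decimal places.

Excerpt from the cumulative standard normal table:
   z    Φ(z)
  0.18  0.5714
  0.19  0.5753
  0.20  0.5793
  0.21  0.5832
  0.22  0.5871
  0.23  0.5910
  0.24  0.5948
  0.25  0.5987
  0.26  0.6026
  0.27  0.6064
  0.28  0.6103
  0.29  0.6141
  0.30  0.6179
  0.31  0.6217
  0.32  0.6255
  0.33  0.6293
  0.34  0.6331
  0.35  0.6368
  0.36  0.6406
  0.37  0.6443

σ√T = 0.43·√0.5 = 0.3041
ln(S/K) + (r + σ²/2)T = ln(270/290) + (0.061 + 0.43²/2)·0.5 = -0.0715 + 0.0767 = 0.0053
d₁ = 0.0053 / 0.3041 = 0.0173 → 0.02
d₂ = d₁ − σ√T = 0.0173 − 0.3041 = -0.2867 → -0.29
Risk-neutral Pr[S_T < K] = N(−d₂) = N(0.29) = 0.6141

0.6141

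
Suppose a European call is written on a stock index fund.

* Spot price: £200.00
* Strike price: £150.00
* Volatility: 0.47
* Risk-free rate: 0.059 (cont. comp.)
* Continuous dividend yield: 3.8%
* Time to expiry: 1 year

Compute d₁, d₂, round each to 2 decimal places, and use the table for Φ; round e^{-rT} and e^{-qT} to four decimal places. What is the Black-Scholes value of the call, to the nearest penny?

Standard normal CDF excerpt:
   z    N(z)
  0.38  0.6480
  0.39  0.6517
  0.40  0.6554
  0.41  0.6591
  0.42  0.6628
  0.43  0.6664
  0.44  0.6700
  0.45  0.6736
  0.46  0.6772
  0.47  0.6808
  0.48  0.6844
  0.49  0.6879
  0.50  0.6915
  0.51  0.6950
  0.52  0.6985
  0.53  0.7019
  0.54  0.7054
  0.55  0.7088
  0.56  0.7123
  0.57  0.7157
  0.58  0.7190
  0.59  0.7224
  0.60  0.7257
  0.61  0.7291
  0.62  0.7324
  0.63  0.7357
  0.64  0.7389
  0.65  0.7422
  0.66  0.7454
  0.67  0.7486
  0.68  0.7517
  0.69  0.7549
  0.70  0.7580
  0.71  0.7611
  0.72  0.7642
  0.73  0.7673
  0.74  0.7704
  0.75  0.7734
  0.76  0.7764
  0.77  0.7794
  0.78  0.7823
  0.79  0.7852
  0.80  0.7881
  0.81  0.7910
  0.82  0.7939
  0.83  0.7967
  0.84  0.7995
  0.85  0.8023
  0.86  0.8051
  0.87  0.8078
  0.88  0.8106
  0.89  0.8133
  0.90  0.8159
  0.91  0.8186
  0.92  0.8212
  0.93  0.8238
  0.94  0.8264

T = 1;  σ√T = 0.4700
d₁ = [ln(200/150) + (0.059 − 0.038 + 0.47²/2)·1] / 0.4700 = [0.2877 + 0.1314] / 0.4700 = 0.8918 → 0.89
d₂ = d₁ − σ√T = 0.8918 − 0.4700 = 0.4218 → 0.42
exp(−qT) = exp(−0.038·1) = 0.9627;  exp(−rT) = exp(−0.059·1) = 0.9427
N(d₁) = N(0.89) = 0.8133;  N(d₂) = N(0.42) = 0.6628
C = 200·0.9627·0.8133 − 150·0.9427·0.6628 = 156.5928 − 93.7232 = 62.8695

£62.87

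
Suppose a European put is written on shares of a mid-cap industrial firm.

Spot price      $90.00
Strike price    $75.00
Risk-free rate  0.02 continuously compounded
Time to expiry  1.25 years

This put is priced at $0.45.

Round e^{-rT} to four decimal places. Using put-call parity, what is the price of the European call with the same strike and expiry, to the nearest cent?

e^(−rT) = e^(−0.02·1.25) = 0.9753
Put-call parity: C − P = S − K·e^(−rT) = 90 − 75·0.9753 = 90 − 73.1475 = 16.8525
C = P + (C − P) = 0.45 + (16.8525) = 17.3025

$17.30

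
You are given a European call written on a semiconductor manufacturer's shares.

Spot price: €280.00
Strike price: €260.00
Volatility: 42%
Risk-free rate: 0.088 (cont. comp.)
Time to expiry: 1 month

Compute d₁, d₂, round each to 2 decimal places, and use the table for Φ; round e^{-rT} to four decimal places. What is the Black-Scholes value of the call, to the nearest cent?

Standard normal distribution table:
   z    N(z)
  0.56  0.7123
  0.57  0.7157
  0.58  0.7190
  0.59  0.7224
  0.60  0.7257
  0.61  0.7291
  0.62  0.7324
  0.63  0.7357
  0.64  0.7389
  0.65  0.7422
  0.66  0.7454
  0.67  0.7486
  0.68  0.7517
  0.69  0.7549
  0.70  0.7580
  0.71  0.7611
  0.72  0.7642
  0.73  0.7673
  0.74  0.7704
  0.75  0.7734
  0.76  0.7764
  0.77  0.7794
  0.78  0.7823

σ√T = 0.42 × 0.2887 = 0.1212
ln(S/K) + (r + σ²/2)T = ln(280/260) + (0.088 + 0.42²/2)·0.08333 = 0.0741 + 0.0147 = 0.0888
d₁ = 0.0888 / 0.1212 = 0.7323 ≈ 0.73
d₂ = d₁ − σ√T = 0.7323 − 0.1212 = 0.6111 ≈ 0.61
e^(−rT) = e^(−0.088·0.08333) = 0.9927
C = 280·N(0.73) − 260·0.9927·N(0.61) = 280·0.7673 − 260·0.9927·0.7291 = 214.8440 − 188.1822 = 26.6618

€26.66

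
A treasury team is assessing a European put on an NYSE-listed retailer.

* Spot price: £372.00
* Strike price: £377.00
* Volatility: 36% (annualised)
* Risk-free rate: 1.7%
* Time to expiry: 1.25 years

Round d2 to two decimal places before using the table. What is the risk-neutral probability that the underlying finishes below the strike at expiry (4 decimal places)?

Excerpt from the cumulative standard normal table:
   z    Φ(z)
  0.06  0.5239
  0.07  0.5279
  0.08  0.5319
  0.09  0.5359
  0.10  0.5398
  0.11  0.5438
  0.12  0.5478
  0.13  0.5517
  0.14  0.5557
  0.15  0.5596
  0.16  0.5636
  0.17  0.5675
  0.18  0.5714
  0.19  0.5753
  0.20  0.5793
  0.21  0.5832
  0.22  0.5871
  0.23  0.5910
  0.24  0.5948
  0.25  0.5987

T = 1.25;  σ√T = 0.4025
d₁ = [ln(372/377) + (0.017 + 0.36²/2)·1.25] / 0.4025 = [-0.0134 + 0.1022] / 0.4025 = 0.2209 which rounds to 0.22
d₂ = d₁ − σ√T = 0.2209 − 0.4025 = -0.1816 which rounds to -0.18
Pr(exercise) under Q = N(−d₂) = N(0.18) = 0.5714

0.5714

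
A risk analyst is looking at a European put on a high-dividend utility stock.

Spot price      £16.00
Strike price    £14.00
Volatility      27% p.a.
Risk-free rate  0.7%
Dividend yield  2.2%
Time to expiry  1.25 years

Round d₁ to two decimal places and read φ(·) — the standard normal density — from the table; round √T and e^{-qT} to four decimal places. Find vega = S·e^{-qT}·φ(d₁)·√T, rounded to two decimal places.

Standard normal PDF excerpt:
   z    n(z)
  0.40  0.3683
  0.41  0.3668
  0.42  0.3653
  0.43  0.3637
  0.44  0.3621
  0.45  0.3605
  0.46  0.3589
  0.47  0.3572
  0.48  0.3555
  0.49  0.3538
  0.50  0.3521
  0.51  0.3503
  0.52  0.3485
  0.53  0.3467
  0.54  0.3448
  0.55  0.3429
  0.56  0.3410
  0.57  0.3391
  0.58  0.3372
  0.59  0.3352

σ√T = 0.27 × 1.1180 = 0.3019
ln(S/K) + (r − q + σ²/2)T = ln(16/14) + (0.007 − 0.022 + 0.27²/2)·1.25 = 0.1335 + 0.0268 = 0.1603
d₁ = 0.1603 / 0.3019 = 0.5312 → 0.53
√T = √1.25 = 1.1180
φ(d₁) = φ(0.53) = 0.3467
exp(−qT) = exp(−0.022·1.25) = 0.9729
vega = S·exp(−qT)·φ(d₁)·√T = 16·0.9729·0.3467·1.1180 = 6.0337
(Call and put vega coincide under Black-Scholes.)

6.03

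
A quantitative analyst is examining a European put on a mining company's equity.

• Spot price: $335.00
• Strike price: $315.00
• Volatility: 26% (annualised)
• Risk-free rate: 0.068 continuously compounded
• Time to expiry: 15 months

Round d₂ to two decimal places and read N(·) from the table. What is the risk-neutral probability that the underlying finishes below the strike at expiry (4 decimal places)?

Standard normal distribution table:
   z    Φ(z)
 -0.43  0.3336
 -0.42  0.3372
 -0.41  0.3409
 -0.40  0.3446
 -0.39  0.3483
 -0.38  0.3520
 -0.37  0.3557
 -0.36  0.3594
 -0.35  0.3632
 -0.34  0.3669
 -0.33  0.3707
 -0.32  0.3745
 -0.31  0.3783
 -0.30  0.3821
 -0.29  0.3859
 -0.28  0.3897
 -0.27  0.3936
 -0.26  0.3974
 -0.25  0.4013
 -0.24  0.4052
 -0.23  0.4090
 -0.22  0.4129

0.3594

σ√T = 0.26·√1.25 = 0.2907
ln(S/K) + (r + σ²/2)T = ln(335/315) + (0.068 + 0.26²/2)·1.25 = 0.0616 + 0.1273 = 0.1888
d₁ = 0.1888 / 0.2907 = 0.6495 ≈ 0.65
d₂ = d₁ − σ√T = 0.6495 − 0.2907 = 0.3588 ≈ 0.36
Pr(exercise) under Q = N(−d₂) = N(-0.36) = 0.3594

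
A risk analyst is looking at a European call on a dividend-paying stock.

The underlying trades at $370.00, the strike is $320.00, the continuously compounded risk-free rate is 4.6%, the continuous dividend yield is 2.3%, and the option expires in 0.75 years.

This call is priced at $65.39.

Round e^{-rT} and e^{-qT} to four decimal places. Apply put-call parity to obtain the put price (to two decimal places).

$10.87

e^(−qT) = e^(−0.023·0.75) = 0.9829;  e^(−rT) = e^(−0.046·0.75) = 0.9661
Put-call parity: C − P = S·e^(−qT) − K·e^(−rT) = 370·0.9829 − 320·0.9661 = 363.6730 − 309.1520 = 54.5210
P = C − (C − P) = 65.39 − (54.5210) = 10.8690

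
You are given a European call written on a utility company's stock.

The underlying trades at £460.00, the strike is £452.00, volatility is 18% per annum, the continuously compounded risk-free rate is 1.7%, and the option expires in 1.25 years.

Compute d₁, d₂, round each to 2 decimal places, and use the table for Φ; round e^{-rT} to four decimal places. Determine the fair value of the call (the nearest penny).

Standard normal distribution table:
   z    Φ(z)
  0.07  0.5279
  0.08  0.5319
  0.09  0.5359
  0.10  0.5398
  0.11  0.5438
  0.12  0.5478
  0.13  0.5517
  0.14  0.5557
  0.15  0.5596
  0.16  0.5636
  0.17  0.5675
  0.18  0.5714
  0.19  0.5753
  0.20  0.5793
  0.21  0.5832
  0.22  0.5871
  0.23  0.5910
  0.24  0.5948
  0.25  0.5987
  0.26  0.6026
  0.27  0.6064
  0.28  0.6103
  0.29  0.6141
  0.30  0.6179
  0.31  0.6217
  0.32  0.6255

T = 1.25;  σ√T = 0.2012
d₁ = [ln(460/452) + (0.017 + 0.18²/2)·1.25] / 0.2012 = [0.0175 + 0.0415] / 0.2012 = 0.2934 ⇒ 0.29
d₂ = d₁ − σ√T = 0.2934 − 0.2012 = 0.0921 ⇒ 0.09
e^(−rT) = e^(−0.017·1.25) = 0.9790
C = 460·N(0.29) − 452·0.9790·N(0.09) = 460·0.6141 − 452·0.9790·0.5359 = 282.4860 − 237.1400 = 45.3460

£45.35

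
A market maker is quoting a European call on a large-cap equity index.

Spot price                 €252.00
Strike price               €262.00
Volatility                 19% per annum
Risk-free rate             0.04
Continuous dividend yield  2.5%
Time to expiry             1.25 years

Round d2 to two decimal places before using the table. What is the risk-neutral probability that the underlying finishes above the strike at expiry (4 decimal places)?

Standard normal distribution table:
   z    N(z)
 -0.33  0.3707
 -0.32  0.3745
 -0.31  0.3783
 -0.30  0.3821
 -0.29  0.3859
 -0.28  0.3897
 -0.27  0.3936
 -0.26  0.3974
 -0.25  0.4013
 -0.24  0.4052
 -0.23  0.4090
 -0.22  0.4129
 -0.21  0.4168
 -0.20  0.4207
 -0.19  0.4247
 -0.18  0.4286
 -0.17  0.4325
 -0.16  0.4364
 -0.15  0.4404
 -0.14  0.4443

T = 1.25;  σ√T = 0.2124
ln(S/K) + (r − q + σ²/2)T = ln(252/262) + (0.04 − 0.025 + 0.19²/2)·1.25 = -0.0389 + 0.0413 = 0.0024
d₁ = 0.0024 / 0.2124 = 0.0113 ⇒ 0.01
d₂ = d₁ − σ√T = 0.0113 − 0.2124 = -0.2011 ⇒ -0.20
Risk-neutral Pr[S_T > K] = N(d₂) = N(-0.20) = 0.4207

0.4207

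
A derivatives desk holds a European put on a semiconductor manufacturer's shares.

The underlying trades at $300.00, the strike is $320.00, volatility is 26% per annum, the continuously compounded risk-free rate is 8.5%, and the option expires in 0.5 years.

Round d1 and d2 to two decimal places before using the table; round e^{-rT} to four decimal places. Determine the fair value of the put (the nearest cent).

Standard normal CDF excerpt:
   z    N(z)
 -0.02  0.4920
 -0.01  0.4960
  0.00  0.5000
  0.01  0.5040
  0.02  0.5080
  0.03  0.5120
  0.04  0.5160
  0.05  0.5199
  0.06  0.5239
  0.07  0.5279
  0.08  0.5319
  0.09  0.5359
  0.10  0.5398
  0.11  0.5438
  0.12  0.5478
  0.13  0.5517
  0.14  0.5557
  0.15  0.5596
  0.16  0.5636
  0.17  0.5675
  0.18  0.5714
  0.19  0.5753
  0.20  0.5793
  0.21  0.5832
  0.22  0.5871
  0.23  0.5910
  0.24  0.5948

σ√T = 0.26·√0.5 = 0.1838
d₁ = [ln(300/320) + (0.085 + 0.26²/2)·0.5] / 0.1838 = [-0.0645 + 0.0594] / 0.1838 = -0.0279 → -0.03
d₂ = d₁ − σ√T = -0.0279 − 0.1838 = -0.2118 → -0.21
e^(−rT) = e^(−0.085·0.5) = 0.9584
P = 320·0.9584·N(0.21) − 300·N(0.03) = 320·0.9584·0.5832 − 300·0.5120 = 178.8604 − 153.6000 = 25.2604

$25.26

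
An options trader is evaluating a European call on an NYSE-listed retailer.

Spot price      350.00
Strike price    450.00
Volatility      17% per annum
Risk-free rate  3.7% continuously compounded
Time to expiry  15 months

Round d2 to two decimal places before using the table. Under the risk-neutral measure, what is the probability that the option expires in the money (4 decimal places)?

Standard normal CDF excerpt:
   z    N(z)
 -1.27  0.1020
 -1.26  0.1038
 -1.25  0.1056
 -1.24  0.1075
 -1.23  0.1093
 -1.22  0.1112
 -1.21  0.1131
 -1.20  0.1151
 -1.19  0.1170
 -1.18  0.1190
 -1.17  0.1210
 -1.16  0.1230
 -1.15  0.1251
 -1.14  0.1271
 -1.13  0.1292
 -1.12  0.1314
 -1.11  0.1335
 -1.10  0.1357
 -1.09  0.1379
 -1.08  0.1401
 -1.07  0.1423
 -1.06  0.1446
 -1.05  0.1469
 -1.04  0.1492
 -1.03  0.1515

0.1210

T = 1.25;  σ√T = 0.1901
d₁ = [ln(350/450) + (0.037 + ½·0.17²)·1.25] / (σ√T) = (-0.2513 + 0.0643) / 0.1901 = -0.9839 ≈ -0.98
d₂ = -0.9839 − 0.1901 = -1.1739 ≈ -1.17
Pr(exercise) under Q = N(d₂) = 0.1210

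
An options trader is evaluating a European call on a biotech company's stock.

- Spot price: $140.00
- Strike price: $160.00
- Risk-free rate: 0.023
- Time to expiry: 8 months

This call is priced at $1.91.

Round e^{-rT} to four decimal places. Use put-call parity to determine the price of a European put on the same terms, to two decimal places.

e^(−rT) = e^(−0.023·0.6667) = 0.9848
Put-call parity: C − P = S − K·e^(−rT) = 140 − 160·0.9848 = 140 − 157.5680 = -17.5680
P = C − (C − P) = 1.91 − (-17.5680) = 19.4780

$19.48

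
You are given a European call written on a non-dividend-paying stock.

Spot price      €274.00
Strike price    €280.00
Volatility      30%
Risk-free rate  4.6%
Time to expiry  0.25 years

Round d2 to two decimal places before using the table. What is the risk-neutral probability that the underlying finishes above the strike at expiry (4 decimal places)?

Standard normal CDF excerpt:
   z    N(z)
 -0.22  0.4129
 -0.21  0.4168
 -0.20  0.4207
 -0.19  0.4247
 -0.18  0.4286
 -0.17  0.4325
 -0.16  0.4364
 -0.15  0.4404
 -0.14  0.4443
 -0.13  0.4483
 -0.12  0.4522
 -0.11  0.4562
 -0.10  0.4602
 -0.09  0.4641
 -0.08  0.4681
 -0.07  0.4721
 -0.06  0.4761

T = 0.25;  σ√T = 0.1500
ln(S/K) + (r + σ²/2)T = ln(274/280) + (0.046 + 0.3²/2)·0.25 = -0.0217 + 0.0227 = 0.0011
d₁ = 0.0011 / 0.1500 = 0.0073 ⇒ 0.01
d₂ = d₁ − σ√T = 0.0073 − 0.1500 = -0.1427 ⇒ -0.14
Pr(exercise) under Q = N(d₂) = 0.4443

0.4443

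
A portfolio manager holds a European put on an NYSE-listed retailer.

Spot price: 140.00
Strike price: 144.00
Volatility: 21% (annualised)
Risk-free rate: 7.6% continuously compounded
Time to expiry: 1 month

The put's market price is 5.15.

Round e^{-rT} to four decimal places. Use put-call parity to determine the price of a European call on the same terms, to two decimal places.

e^(−rT) = e^(−0.076·0.08333) = 0.9937
Put-call parity: C − P = S − K·e^(−rT) = 140 − 144·0.9937 = 140 − 143.0928 = -3.0928
C = P + (C − P) = 5.15 + (-3.0928) = 2.0572

2.06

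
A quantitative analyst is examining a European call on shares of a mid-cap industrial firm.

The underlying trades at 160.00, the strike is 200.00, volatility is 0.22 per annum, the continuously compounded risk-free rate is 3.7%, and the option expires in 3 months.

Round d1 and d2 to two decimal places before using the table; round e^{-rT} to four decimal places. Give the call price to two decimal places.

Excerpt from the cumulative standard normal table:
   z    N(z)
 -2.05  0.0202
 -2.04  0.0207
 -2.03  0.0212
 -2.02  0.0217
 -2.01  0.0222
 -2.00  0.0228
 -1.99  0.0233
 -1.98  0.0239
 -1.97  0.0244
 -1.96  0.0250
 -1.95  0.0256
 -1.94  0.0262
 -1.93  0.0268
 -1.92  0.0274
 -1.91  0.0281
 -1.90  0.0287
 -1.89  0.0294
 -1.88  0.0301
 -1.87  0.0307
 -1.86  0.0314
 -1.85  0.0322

σ√T = 0.22 × 0.5000 = 0.1100
d₁ = [ln(160/200) + (0.037 + 0.22²/2)·0.25] / 0.1100 = [-0.2231 + 0.0153] / 0.1100 = -1.8895 which rounds to -1.89
d₂ = d₁ − σ√T = -1.8895 − 0.1100 = -1.9995 which rounds to -2.00
exp(−rT) = exp(−0.037·0.25) = 0.9908
C = 160·N(-1.89) − 200·0.9908·N(-2.00) = 160·0.0294 − 200·0.9908·0.0228 = 4.7040 − 4.5180 = 0.1860

0.19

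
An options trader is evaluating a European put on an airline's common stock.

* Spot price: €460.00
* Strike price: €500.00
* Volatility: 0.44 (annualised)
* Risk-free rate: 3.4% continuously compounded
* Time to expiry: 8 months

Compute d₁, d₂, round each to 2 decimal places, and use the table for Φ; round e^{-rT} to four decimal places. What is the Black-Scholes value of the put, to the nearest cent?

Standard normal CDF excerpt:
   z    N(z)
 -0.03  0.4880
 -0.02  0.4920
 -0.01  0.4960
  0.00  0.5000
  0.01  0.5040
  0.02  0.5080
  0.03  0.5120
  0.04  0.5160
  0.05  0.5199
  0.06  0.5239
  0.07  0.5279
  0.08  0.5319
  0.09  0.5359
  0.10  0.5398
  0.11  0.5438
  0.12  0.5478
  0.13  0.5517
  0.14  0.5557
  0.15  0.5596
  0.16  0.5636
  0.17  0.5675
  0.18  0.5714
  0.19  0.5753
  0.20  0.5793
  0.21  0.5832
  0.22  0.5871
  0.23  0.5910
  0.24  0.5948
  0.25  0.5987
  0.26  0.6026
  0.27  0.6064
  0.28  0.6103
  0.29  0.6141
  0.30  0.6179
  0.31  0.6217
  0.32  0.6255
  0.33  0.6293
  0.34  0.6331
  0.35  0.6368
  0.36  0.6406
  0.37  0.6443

σ√T = 0.44 × 0.8165 = 0.3593
d₁ = [ln(460/500) + (0.034 + 0.44²/2)·0.6667] / 0.3593 = [-0.0834 + 0.0872] / 0.3593 = 0.0106 which rounds to 0.01
d₂ = d₁ − σ√T = 0.0106 − 0.3593 = -0.3486 which rounds to -0.35
exp(−rT) = exp(−0.034·0.6667) = 0.9776
N(−d₂) = N(0.35) = 0.6368;  N(−d₁) = N(-0.01) = 0.4960
P = 500·0.9776·0.6368 − 460·0.4960 = 311.2678 − 228.1600 = 83.1078

€83.11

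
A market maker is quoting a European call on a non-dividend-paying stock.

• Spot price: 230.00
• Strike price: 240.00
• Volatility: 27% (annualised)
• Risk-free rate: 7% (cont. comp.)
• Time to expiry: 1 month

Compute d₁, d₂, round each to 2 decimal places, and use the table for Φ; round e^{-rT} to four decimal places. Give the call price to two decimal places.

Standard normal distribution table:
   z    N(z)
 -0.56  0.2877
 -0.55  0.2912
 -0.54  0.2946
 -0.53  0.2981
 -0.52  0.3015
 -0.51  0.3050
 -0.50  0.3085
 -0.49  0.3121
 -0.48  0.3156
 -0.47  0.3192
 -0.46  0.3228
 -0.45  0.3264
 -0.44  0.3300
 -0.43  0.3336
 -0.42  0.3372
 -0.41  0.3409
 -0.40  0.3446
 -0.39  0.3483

3.95

T = 0.08333;  σ√T = 0.0779
d₁ = [ln(230/240) + (0.07 + 0.27²/2)·0.08333] / 0.0779 = [-0.0426 + 0.0089] / 0.0779 = -0.4322 which rounds to -0.43
d₂ = d₁ − σ√T = -0.4322 − 0.0779 = -0.5102 which rounds to -0.51
e^(−rT) = e^(−0.07·0.08333) = 0.9942
N(d₁) = N(-0.43) = 0.3336;  N(d₂) = N(-0.51) = 0.3050
C = 230·0.3336 − 240·0.9942·0.3050 = 76.7280 − 72.7754 = 3.9526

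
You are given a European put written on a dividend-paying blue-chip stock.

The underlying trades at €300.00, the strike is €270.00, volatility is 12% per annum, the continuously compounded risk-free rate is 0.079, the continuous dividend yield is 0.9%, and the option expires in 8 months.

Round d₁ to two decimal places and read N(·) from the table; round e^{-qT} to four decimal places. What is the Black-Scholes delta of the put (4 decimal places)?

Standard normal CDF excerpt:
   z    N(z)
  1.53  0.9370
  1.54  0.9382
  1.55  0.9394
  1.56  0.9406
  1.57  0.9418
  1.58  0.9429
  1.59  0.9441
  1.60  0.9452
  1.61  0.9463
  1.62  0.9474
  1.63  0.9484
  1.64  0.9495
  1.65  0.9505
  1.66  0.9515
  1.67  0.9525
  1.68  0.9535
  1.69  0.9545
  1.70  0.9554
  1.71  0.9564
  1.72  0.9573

-0.0545

σ√T = 0.12·√0.6667 = 0.0980
d₁ = [ln(300/270) + (0.079 − 0.009 + 0.12²/2)·0.6667] / 0.0980 = [0.1054 + 0.0515] / 0.0980 = 1.6006 which rounds to 1.60
N(d₁) = N(1.60) = 0.9452
Δ_put = e^(−qT)·(N(d₁) − 1) = 0.9940·(0.9452 − 1) = -0.0545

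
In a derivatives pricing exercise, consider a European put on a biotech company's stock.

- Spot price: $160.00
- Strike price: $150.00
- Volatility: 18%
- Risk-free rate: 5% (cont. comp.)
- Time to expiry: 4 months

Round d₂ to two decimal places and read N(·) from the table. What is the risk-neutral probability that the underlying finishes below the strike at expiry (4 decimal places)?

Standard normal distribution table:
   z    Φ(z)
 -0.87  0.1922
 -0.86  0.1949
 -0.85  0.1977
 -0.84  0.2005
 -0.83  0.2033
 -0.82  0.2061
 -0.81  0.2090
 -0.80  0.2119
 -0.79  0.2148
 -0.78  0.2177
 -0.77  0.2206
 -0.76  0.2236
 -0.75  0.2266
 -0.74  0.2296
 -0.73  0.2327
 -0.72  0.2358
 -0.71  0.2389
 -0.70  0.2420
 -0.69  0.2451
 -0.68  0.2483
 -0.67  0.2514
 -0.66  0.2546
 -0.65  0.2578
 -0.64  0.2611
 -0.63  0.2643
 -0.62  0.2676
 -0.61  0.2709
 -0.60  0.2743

σ√T = 0.18 × 0.5774 = 0.1039
ln(S/K) + (r + σ²/2)T = ln(160/150) + (0.05 + 0.18²/2)·0.3333 = 0.0645 + 0.0221 = 0.0866
d₁ = 0.0866 / 0.1039 = 0.8334 ⇒ 0.83
d₂ = d₁ − σ√T = 0.8334 − 0.1039 = 0.7294 ⇒ 0.73
Risk-neutral Pr[S_T < K] = N(−d₂) = N(-0.73) = 0.2327

0.2327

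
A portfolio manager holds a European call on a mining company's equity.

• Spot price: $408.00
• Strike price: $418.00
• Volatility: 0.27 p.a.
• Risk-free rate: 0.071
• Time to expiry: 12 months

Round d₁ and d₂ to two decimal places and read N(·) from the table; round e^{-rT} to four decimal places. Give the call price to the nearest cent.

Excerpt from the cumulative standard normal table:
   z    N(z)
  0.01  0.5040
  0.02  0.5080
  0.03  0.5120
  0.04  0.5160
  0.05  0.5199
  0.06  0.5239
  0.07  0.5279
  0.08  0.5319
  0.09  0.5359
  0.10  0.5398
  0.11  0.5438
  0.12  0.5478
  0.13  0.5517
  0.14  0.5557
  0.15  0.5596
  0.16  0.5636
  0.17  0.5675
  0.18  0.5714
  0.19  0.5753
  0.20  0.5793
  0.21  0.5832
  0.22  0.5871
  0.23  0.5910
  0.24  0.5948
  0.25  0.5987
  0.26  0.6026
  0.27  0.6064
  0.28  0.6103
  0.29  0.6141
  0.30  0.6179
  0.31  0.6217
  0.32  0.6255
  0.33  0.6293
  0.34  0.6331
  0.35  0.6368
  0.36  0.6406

$52.74

σ√T = 0.27 × 1.0000 = 0.2700
d₁ = [ln(408/418) + (0.071 + ½·0.27²)·1] / (σ√T) = (-0.0242 + 0.1074) / 0.2700 = 0.3083 ⇒ 0.31
d₂ = 0.3083 − 0.2700 = 0.0383 ⇒ 0.04
e^(−rT) = e^(−0.071·1) = 0.9315
C = 408·N(0.31) − 418·0.9315·N(0.04) = 408·0.6217 − 418·0.9315·0.5160 = 253.6536 − 200.9134 = 52.7402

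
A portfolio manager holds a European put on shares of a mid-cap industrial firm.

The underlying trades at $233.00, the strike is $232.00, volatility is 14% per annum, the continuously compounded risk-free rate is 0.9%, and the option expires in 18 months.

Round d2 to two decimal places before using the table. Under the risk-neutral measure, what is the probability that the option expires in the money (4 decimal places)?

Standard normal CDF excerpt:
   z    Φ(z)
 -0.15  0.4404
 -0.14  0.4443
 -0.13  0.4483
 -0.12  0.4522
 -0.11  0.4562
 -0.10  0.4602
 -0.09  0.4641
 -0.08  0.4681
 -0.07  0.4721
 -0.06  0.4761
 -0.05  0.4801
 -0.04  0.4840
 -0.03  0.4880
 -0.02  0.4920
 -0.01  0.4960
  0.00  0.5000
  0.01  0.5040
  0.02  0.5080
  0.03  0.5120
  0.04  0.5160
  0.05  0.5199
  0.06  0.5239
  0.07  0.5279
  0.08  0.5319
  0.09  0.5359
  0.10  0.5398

0.4920

σ√T = 0.14 × 1.2247 = 0.1715
d₁ = [ln(233/232) + (0.009 + 0.14²/2)·1.5] / 0.1715 = [0.0043 + 0.0282] / 0.1715 = 0.1896 ≈ 0.19
d₂ = d₁ − σ√T = 0.1896 − 0.1715 = 0.0181 ≈ 0.02
Pr(exercise) under Q = N(−d₂) = N(-0.02) = 0.4920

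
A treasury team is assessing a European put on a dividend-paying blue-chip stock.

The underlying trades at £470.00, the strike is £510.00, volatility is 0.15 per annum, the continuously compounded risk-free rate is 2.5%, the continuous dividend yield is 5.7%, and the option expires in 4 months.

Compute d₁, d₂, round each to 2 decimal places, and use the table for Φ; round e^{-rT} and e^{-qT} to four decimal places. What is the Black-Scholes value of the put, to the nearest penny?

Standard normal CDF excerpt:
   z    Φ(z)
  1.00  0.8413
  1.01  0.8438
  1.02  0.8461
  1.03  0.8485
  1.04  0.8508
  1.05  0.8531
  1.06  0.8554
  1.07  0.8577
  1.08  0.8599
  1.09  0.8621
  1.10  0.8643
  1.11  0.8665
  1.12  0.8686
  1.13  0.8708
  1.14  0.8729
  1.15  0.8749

£48.06

σ√T = 0.15·√0.3333 = 0.0866
d₁ = [ln(470/510) + (0.025 − 0.057 + ½·0.15²)·0.3333] / (σ√T) = (-0.0817 − 0.0069) / 0.0866 = -1.0230 ⇒ -1.02
d₂ = -1.0230 − 0.0866 = -1.1096 ⇒ -1.11
exp(−qT) = exp(−0.057·0.3333) = 0.9812;  exp(−rT) = exp(−0.025·0.3333) = 0.9917
P = 510·0.9917·N(1.11) − 470·0.9812·N(1.02) = 510·0.9917·0.8665 − 470·0.9812·0.8461 = 438.2471 − 390.1909 = 48.0562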